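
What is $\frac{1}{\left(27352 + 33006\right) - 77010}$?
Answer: $- \frac{1}{16652} \approx -6.0053 \cdot 10^{-5}$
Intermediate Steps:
$\frac{1}{\left(27352 + 33006\right) - 77010} = \frac{1}{60358 - 77010} = \frac{1}{-16652} = - \frac{1}{16652}$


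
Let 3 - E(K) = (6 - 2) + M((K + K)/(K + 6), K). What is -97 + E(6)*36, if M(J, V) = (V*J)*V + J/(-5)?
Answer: -7109/5 ≈ -1421.8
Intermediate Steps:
M(J, V) = -J/5 + J*V**2 (M(J, V) = (J*V)*V + J*(-1/5) = J*V**2 - J/5 = -J/5 + J*V**2)
E(K) = -1 - 2*K*(-1/5 + K**2)/(6 + K) (E(K) = 3 - ((6 - 2) + ((K + K)/(K + 6))*(-1/5 + K**2)) = 3 - (4 + ((2*K)/(6 + K))*(-1/5 + K**2)) = 3 - (4 + (2*K/(6 + K))*(-1/5 + K**2)) = 3 - (4 + 2*K*(-1/5 + K**2)/(6 + K)) = 3 + (-4 - 2*K*(-1/5 + K**2)/(6 + K)) = -1 - 2*K*(-1/5 + K**2)/(6 + K))
-97 + E(6)*36 = -97 + ((-30 - 10*6**3 - 3*6)/(5*(6 + 6)))*36 = -97 + ((1/5)*(-30 - 10*216 - 18)/12)*36 = -97 + ((1/5)*(1/12)*(-30 - 2160 - 18))*36 = -97 + ((1/5)*(1/12)*(-2208))*36 = -97 - 184/5*36 = -97 - 6624/5 = -7109/5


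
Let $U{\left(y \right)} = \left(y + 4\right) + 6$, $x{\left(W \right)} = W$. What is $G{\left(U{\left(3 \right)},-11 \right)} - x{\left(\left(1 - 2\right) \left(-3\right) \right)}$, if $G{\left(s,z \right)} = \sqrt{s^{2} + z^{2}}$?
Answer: $-3 + \sqrt{290} \approx 14.029$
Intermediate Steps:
$U{\left(y \right)} = 10 + y$ ($U{\left(y \right)} = \left(4 + y\right) + 6 = 10 + y$)
$G{\left(U{\left(3 \right)},-11 \right)} - x{\left(\left(1 - 2\right) \left(-3\right) \right)} = \sqrt{\left(10 + 3\right)^{2} + \left(-11\right)^{2}} - \left(1 - 2\right) \left(-3\right) = \sqrt{13^{2} + 121} - \left(-1\right) \left(-3\right) = \sqrt{169 + 121} - 3 = \sqrt{290} - 3 = -3 + \sqrt{290}$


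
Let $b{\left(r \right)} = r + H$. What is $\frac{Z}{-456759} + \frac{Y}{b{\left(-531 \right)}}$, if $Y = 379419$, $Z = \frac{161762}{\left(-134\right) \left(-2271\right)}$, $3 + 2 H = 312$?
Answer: $- \frac{17579514098265329}{17444268869913} \approx -1007.8$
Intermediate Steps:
$H = \frac{309}{2}$ ($H = - \frac{3}{2} + \frac{1}{2} \cdot 312 = - \frac{3}{2} + 156 = \frac{309}{2} \approx 154.5$)
$Z = \frac{80881}{152157}$ ($Z = \frac{161762}{304314} = 161762 \cdot \frac{1}{304314} = \frac{80881}{152157} \approx 0.53156$)
$b{\left(r \right)} = \frac{309}{2} + r$ ($b{\left(r \right)} = r + \frac{309}{2} = \frac{309}{2} + r$)
$\frac{Z}{-456759} + \frac{Y}{b{\left(-531 \right)}} = \frac{80881}{152157 \left(-456759\right)} + \frac{379419}{\frac{309}{2} - 531} = \frac{80881}{152157} \left(- \frac{1}{456759}\right) + \frac{379419}{- \frac{753}{2}} = - \frac{80881}{69499079163} + 379419 \left(- \frac{2}{753}\right) = - \frac{80881}{69499079163} - \frac{252946}{251} = - \frac{17579514098265329}{17444268869913}$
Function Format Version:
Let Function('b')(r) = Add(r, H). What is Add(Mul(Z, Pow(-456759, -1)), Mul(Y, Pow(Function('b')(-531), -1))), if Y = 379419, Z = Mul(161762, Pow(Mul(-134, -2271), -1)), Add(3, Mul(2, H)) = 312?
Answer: Rational(-17579514098265329, 17444268869913) ≈ -1007.8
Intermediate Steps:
H = Rational(309, 2) (H = Add(Rational(-3, 2), Mul(Rational(1, 2), 312)) = Add(Rational(-3, 2), 156) = Rational(309, 2) ≈ 154.50)
Z = Rational(80881, 152157) (Z = Mul(161762, Pow(304314, -1)) = Mul(161762, Rational(1, 304314)) = Rational(80881, 152157) ≈ 0.53156)
Function('b')(r) = Add(Rational(309, 2), r) (Function('b')(r) = Add(r, Rational(309, 2)) = Add(Rational(309, 2), r))
Add(Mul(Z, Pow(-456759, -1)), Mul(Y, Pow(Function('b')(-531), -1))) = Add(Mul(Rational(80881, 152157), Pow(-456759, -1)), Mul(379419, Pow(Add(Rational(309, 2), -531), -1))) = Add(Mul(Rational(80881, 152157), Rational(-1, 456759)), Mul(379419, Pow(Rational(-753, 2), -1))) = Add(Rational(-80881, 69499079163), Mul(379419, Rational(-2, 753))) = Add(Rational(-80881, 69499079163), Rational(-252946, 251)) = Rational(-17579514098265329, 17444268869913)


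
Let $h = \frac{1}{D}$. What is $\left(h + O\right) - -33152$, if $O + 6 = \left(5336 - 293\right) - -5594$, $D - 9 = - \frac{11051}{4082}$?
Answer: $\frac{1124658003}{25687} \approx 43783.0$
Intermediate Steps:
$D = \frac{25687}{4082}$ ($D = 9 - \frac{11051}{4082} = \frac{25687}{4082} \approx 6.2927$)
$h = \frac{4082}{25687}$ ($h = \frac{1}{\frac{25687}{4082}} = \frac{4082}{25687} \approx 0.15891$)
$O = 10631$ ($O = -6 + \left(\left(5336 - 293\right) - -5594\right) = -6 + \left(5043 + 5594\right) = -6 + 10637 = 10631$)
$\left(h + O\right) - -33152 = \left(\frac{4082}{25687} + 10631\right) - -33152 = \frac{273082579}{25687} + 33152 = \frac{1124658003}{25687}$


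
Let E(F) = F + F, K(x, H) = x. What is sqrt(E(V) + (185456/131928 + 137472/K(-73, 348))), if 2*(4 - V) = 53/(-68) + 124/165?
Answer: I*sqrt(1055093060250956908115)/750395470 ≈ 43.287*I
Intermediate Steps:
V = 90073/22440 (V = 4 - (53/(-68) + 124/165)/2 = 4 - (53*(-1/68) + 124*(1/165))/2 = 4 - (-53/68 + 124/165)/2 = 4 - 1/2*(-313/11220) = 4 + 313/22440 = 90073/22440 ≈ 4.0139)
E(F) = 2*F
sqrt(E(V) + (185456/131928 + 137472/K(-73, 348))) = sqrt(2*(90073/22440) + (185456/131928 + 137472/(-73))) = sqrt(90073/11220 + (185456*(1/131928) + 137472*(-1/73))) = sqrt(90073/11220 + (23182/16491 - 137472/73)) = sqrt(90073/11220 - 2265358466/1203843) = sqrt(-2812098693109/1500790940) = I*sqrt(1055093060250956908115)/750395470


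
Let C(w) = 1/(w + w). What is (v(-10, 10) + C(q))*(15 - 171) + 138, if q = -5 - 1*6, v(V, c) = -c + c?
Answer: 1596/11 ≈ 145.09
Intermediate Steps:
v(V, c) = 0
q = -11 (q = -5 - 6 = -11)
C(w) = 1/(2*w)
(v(-10, 10) + C(q))*(15 - 171) + 138 = (0 + (½)/(-11))*(15 - 171) + 138 = (0 + (½)*(-1/11))*(-156) + 138 = (0 - 1/22)*(-156) + 138 = -1/22*(-156) + 138 = 78/11 + 138 = 1596/11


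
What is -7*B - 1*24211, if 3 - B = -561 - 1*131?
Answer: -29076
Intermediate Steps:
B = 695 (B = 3 - (-561 - 1*131) = 3 - (-561 - 131) = 3 - 1*(-692) = 3 + 692 = 695)
-7*B - 1*24211 = -7*695 - 1*24211 = -4865 - 24211 = -29076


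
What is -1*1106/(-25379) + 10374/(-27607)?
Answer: -12249916/36875687 ≈ -0.33219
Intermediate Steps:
-1*1106/(-25379) + 10374/(-27607) = -1106*(-1/25379) + 10374*(-1/27607) = 1106/25379 - 546/1453 = -12249916/36875687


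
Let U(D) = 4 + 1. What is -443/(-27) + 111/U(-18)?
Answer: 5212/135 ≈ 38.607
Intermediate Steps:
U(D) = 5
-443/(-27) + 111/U(-18) = -443/(-27) + 111/5 = -443*(-1/27) + 111*(⅕) = 443/27 + 111/5 = 5212/135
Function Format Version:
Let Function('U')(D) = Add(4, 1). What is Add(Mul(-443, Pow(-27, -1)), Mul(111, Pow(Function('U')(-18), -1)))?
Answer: Rational(5212, 135) ≈ 38.607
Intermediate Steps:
Function('U')(D) = 5
Add(Mul(-443, Pow(-27, -1)), Mul(111, Pow(Function('U')(-18), -1))) = Add(Mul(-443, Pow(-27, -1)), Mul(111, Pow(5, -1))) = Add(Mul(-443, Rational(-1, 27)), Mul(111, Rational(1, 5))) = Add(Rational(443, 27), Rational(111, 5)) = Rational(5212, 135)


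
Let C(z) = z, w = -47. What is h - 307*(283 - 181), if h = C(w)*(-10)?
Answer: -30844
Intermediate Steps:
h = 470 (h = -47*(-10) = 470)
h - 307*(283 - 181) = 470 - 307*(283 - 181) = 470 - 307*102 = 470 - 31314 = -30844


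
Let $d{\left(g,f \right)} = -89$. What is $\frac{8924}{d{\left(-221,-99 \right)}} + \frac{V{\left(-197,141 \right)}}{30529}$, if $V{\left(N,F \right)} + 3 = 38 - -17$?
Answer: $- \frac{272436168}{2717081} \approx -100.27$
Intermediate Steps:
$V{\left(N,F \right)} = 52$ ($V{\left(N,F \right)} = -3 + \left(38 - -17\right) = -3 + \left(38 + 17\right) = -3 + 55 = 52$)
$\frac{8924}{d{\left(-221,-99 \right)}} + \frac{V{\left(-197,141 \right)}}{30529} = \frac{8924}{-89} + \frac{52}{30529} = 8924 \left(- \frac{1}{89}\right) + 52 \cdot \frac{1}{30529} = - \frac{8924}{89} + \frac{52}{30529} = - \frac{272436168}{2717081}$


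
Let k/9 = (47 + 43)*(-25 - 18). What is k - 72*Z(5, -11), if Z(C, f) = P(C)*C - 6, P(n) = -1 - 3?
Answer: -32958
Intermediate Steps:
P(n) = -4
k = -34830 (k = 9*((47 + 43)*(-25 - 18)) = 9*(90*(-43)) = 9*(-3870) = -34830)
Z(C, f) = -6 - 4*C (Z(C, f) = -4*C - 6 = -6 - 4*C)
k - 72*Z(5, -11) = -34830 - 72*(-6 - 4*5) = -34830 - 72*(-6 - 20) = -34830 - 72*(-26) = -34830 + 1872 = -32958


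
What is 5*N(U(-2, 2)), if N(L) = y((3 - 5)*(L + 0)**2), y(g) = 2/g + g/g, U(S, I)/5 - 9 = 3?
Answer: 3599/720 ≈ 4.9986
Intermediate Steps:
U(S, I) = 60 (U(S, I) = 45 + 5*3 = 45 + 15 = 60)
y(g) = 1 + 2/g (y(g) = 2/g + 1 = 1 + 2/g)
N(L) = -(2 - 2*L**2)/(2*L**2) (N(L) = (2 + (3 - 5)*(L + 0)**2)/(((3 - 5)*(L + 0)**2)) = (2 - 2*L**2)/((-2*L**2)) = (-1/(2*L**2))*(2 - 2*L**2) = -(2 - 2*L**2)/(2*L**2))
5*N(U(-2, 2)) = 5*(1 - 1/60**2) = 5*(1 - 1*1/3600) = 5*(1 - 1/3600) = 5*(3599/3600) = 3599/720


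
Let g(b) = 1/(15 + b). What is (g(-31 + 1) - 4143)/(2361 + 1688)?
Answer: -62146/60735 ≈ -1.0232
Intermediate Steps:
(g(-31 + 1) - 4143)/(2361 + 1688) = (1/(15 + (-31 + 1)) - 4143)/(2361 + 1688) = (1/(15 - 30) - 4143)/4049 = (1/(-15) - 4143)*(1/4049) = (-1/15 - 4143)*(1/4049) = -62146/15*1/4049 = -62146/60735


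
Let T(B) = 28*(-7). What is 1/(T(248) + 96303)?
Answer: 1/96107 ≈ 1.0405e-5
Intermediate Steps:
T(B) = -196
1/(T(248) + 96303) = 1/(-196 + 96303) = 1/96107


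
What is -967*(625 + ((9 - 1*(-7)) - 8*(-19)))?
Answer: -766831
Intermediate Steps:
-967*(625 + ((9 - 1*(-7)) - 8*(-19))) = -967*(625 + ((9 + 7) + 152)) = -967*(625 + (16 + 152)) = -967*(625 + 168) = -967*793 = -766831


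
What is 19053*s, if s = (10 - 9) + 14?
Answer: 285795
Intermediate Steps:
s = 15 (s = 1 + 14 = 15)
19053*s = 19053*15 = 285795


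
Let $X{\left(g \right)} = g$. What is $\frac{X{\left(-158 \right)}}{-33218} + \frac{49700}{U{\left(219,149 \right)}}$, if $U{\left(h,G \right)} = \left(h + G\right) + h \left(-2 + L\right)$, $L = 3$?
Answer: $\frac{825513673}{9749483} \approx 84.673$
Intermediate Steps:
$U{\left(h,G \right)} = G + 2 h$ ($U{\left(h,G \right)} = \left(h + G\right) + h \left(-2 + 3\right) = \left(G + h\right) + h 1 = \left(G + h\right) + h = G + 2 h$)
$\frac{X{\left(-158 \right)}}{-33218} + \frac{49700}{U{\left(219,149 \right)}} = - \frac{158}{-33218} + \frac{49700}{149 + 2 \cdot 219} = \left(-158\right) \left(- \frac{1}{33218}\right) + \frac{49700}{149 + 438} = \frac{79}{16609} + \frac{49700}{587} = \frac{825513673}{9749483}$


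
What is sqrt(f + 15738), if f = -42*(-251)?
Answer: 6*sqrt(730) ≈ 162.11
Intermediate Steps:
f = 10542
sqrt(f + 15738) = sqrt(10542 + 15738) = sqrt(26280) = 6*sqrt(730)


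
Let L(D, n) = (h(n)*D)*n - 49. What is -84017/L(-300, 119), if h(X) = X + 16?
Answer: 84017/4819549 ≈ 0.017433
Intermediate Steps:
h(X) = 16 + X
L(D, n) = -49 + D*n*(16 + n) (L(D, n) = ((16 + n)*D)*n - 49 = (D*(16 + n))*n - 49 = D*n*(16 + n) - 49 = -49 + D*n*(16 + n))
-84017/L(-300, 119) = -84017/(-49 - 300*119*(16 + 119)) = -84017/(-49 - 300*119*135) = -84017/(-49 - 4819500) = -84017/(-4819549) = -84017*(-1/4819549) = 84017/4819549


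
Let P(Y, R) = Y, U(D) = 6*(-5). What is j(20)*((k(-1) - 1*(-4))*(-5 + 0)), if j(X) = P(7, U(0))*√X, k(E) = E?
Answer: -210*√5 ≈ -469.57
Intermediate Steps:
U(D) = -30
j(X) = 7*√X
j(20)*((k(-1) - 1*(-4))*(-5 + 0)) = (7*√20)*((-1 - 1*(-4))*(-5 + 0)) = (7*(2*√5))*((-1 + 4)*(-5)) = (14*√5)*(3*(-5)) = (14*√5)*(-15) = -210*√5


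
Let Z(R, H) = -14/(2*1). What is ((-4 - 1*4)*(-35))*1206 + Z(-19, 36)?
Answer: 337673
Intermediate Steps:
Z(R, H) = -7 (Z(R, H) = -14/2 = -14*1/2 = -7)
((-4 - 1*4)*(-35))*1206 + Z(-19, 36) = ((-4 - 1*4)*(-35))*1206 - 7 = ((-4 - 4)*(-35))*1206 - 7 = -8*(-35)*1206 - 7 = 280*1206 - 7 = 337680 - 7 = 337673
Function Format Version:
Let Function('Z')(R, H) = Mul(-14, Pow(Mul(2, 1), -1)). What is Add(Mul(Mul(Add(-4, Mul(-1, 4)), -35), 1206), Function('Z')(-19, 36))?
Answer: 337673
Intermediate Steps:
Function('Z')(R, H) = -7 (Function('Z')(R, H) = Mul(-14, Pow(2, -1)) = Mul(-14, Rational(1, 2)) = -7)
Add(Mul(Mul(Add(-4, Mul(-1, 4)), -35), 1206), Function('Z')(-19, 36)) = Add(Mul(Mul(Add(-4, Mul(-1, 4)), -35), 1206), -7) = Add(Mul(Mul(Add(-4, -4), -35), 1206), -7) = Add(Mul(Mul(-8, -35), 1206), -7) = Add(Mul(280, 1206), -7) = Add(337680, -7) = 337673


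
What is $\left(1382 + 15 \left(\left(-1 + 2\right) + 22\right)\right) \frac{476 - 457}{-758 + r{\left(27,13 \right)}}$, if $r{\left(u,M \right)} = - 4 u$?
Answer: $- \frac{32813}{866} \approx -37.89$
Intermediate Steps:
$\left(1382 + 15 \left(\left(-1 + 2\right) + 22\right)\right) \frac{476 - 457}{-758 + r{\left(27,13 \right)}} = \left(1382 + 15 \left(\left(-1 + 2\right) + 22\right)\right) \frac{476 - 457}{-758 - 108} = \left(1382 + 15 \left(1 + 22\right)\right) \frac{19}{-758 - 108} = \left(1382 + 15 \cdot 23\right) \frac{19}{-866} = \left(1382 + 345\right) 19 \left(- \frac{1}{866}\right) = 1727 \left(- \frac{19}{866}\right) = - \frac{32813}{866}$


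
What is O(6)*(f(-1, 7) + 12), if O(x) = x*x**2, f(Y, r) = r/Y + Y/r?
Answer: 7344/7 ≈ 1049.1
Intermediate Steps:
f(Y, r) = Y/r + r/Y
O(x) = x**3
O(6)*(f(-1, 7) + 12) = 6**3*((-1/7 + 7/(-1)) + 12) = 216*((-1*1/7 + 7*(-1)) + 12) = 216*((-1/7 - 7) + 12) = 216*(-50/7 + 12) = 216*(34/7) = 7344/7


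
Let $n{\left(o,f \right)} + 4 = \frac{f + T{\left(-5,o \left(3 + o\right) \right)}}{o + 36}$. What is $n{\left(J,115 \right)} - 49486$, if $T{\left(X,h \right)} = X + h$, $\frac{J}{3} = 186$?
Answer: $- \frac{1321996}{27} \approx -48963.0$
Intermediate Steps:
$J = 558$ ($J = 3 \cdot 186 = 558$)
$n{\left(o,f \right)} = -4 + \frac{-5 + f + o \left(3 + o\right)}{36 + o}$ ($n{\left(o,f \right)} = -4 + \frac{f + \left(-5 + o \left(3 + o\right)\right)}{o + 36} = -4 + \frac{-5 + f + o \left(3 + o\right)}{36 + o}$)
$n{\left(J,115 \right)} - 49486 = \frac{-149 + 115 + 558^{2} - 558}{36 + 558} - 49486 = \frac{-149 + 115 + 311364 - 558}{594} - 49486 = \frac{1}{594} \cdot 310772 - 49486 = \frac{14126}{27} - 49486 = - \frac{1321996}{27}$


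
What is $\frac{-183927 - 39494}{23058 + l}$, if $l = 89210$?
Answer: $- \frac{223421}{112268} \approx -1.9901$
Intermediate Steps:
$\frac{-183927 - 39494}{23058 + l} = \frac{-183927 - 39494}{23058 + 89210} = - \frac{223421}{112268}$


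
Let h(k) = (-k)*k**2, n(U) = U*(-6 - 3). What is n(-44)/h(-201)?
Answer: 44/902289 ≈ 4.8765e-5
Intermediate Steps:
n(U) = -9*U (n(U) = U*(-9) = -9*U)
h(k) = -k**3
n(-44)/h(-201) = (-9*(-44))/((-1*(-201)**3)) = 396/((-1*(-8120601))) = 396/8120601 = 396*(1/8120601) = 44/902289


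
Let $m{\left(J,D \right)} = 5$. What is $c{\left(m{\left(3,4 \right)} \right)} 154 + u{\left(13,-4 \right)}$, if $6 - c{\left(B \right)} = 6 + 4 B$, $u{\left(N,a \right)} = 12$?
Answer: $-3068$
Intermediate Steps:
$c{\left(B \right)} = - 4 B$ ($c{\left(B \right)} = 6 - \left(6 + 4 B\right) = - 4 B$)
$c{\left(m{\left(3,4 \right)} \right)} 154 + u{\left(13,-4 \right)} = \left(-4\right) 5 \cdot 154 + 12 = \left(-20\right) 154 + 12 = -3080 + 12 = -3068$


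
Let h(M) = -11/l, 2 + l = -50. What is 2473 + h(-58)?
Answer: 128607/52 ≈ 2473.2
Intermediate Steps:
l = -52 (l = -2 - 50 = -52)
h(M) = 11/52 (h(M) = -11/(-52) = -11*(-1/52) = 11/52)
2473 + h(-58) = 2473 + 11/52 = 128607/52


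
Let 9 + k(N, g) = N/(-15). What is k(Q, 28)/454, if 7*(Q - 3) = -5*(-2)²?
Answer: -473/23835 ≈ -0.019845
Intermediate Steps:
Q = ⅐ (Q = 3 + (-5*(-2)²)/7 = 3 + (-5*4)/7 = 3 + (⅐)*(-20) = 3 - 20/7 = ⅐ ≈ 0.14286)
k(N, g) = -9 - N/15 (k(N, g) = -9 + N/(-15) = -9 + N*(-1/15) = -9 - N/15)
k(Q, 28)/454 = (-9 - 1/15*⅐)/454 = (-9 - 1/105)*(1/454) = -946/105*1/454 = -473/23835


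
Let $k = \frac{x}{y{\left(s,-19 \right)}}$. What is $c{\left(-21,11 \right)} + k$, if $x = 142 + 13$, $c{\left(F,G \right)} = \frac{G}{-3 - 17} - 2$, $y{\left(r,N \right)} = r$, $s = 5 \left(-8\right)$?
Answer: $- \frac{257}{40} \approx -6.425$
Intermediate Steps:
$s = -40$
$c{\left(F,G \right)} = -2 - \frac{G}{20}$ ($c{\left(F,G \right)} = \frac{G}{-20} - 2 = - \frac{G}{20} - 2 = -2 - \frac{G}{20}$)
$x = 155$
$k = - \frac{31}{8}$ ($k = \frac{155}{-40} = 155 \left(- \frac{1}{40}\right) = - \frac{31}{8} \approx -3.875$)
$c{\left(-21,11 \right)} + k = \left(-2 - \frac{11}{20}\right) - \frac{31}{8} = - \frac{51}{20} - \frac{31}{8} = - \frac{257}{40}$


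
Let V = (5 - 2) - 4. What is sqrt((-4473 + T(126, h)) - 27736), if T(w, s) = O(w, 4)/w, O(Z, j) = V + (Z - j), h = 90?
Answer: I*sqrt(56814982)/42 ≈ 179.47*I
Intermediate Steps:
V = -1 (V = 3 - 4 = -1)
O(Z, j) = -1 + Z - j (O(Z, j) = -1 + (Z - j) = -1 + Z - j)
T(w, s) = (-5 + w)/w (T(w, s) = (-1 + w - 1*4)/w = (-1 + w - 4)/w = (-5 + w)/w)
sqrt((-4473 + T(126, h)) - 27736) = sqrt((-4473 + (-5 + 126)/126) - 27736) = sqrt((-4473 + (1/126)*121) - 27736) = sqrt((-4473 + 121/126) - 27736) = sqrt(-563477/126 - 27736) = sqrt(-4058213/126) = I*sqrt(56814982)/42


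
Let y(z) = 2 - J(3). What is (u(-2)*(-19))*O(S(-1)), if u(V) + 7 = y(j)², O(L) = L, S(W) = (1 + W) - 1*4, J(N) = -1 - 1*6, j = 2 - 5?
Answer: 5624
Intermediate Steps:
j = -3
J(N) = -7 (J(N) = -1 - 6 = -7)
y(z) = 9 (y(z) = 2 - 1*(-7) = 2 + 7 = 9)
S(W) = -3 + W (S(W) = (1 + W) - 4 = -3 + W)
u(V) = 74 (u(V) = -7 + 9² = -7 + 81 = 74)
(u(-2)*(-19))*O(S(-1)) = (74*(-19))*(-3 - 1) = -1406*(-4) = 5624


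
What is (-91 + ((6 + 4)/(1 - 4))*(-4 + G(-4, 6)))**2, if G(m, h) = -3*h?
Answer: 2809/9 ≈ 312.11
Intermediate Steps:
(-91 + ((6 + 4)/(1 - 4))*(-4 + G(-4, 6)))**2 = (-91 + ((6 + 4)/(1 - 4))*(-4 - 3*6))**2 = (-91 + (10/(-3))*(-4 - 18))**2 = (-91 + (10*(-1/3))*(-22))**2 = (-91 - 10/3*(-22))**2 = (-91 + 220/3)**2 = (-53/3)**2 = 2809/9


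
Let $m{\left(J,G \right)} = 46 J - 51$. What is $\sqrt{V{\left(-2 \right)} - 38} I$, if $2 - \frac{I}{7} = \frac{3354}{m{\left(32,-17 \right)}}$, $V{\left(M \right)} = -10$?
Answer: $- \frac{2048 i \sqrt{3}}{203} \approx - 17.474 i$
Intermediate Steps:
$m{\left(J,G \right)} = -51 + 46 J$
$I = - \frac{512}{203}$ ($I = 14 - 7 \frac{3354}{-51 + 46 \cdot 32} = 14 - 7 \frac{3354}{-51 + 1472} = 14 - 7 \cdot \frac{3354}{1421} = 14 - 7 \cdot 3354 \cdot \frac{1}{1421} = 14 - \frac{3354}{203} = - \frac{512}{203} \approx -2.5222$)
$\sqrt{V{\left(-2 \right)} - 38} I = \sqrt{-10 - 38} \left(- \frac{512}{203}\right) = \sqrt{-48} \left(- \frac{512}{203}\right) = 4 i \sqrt{3} \left(- \frac{512}{203}\right) = - \frac{2048 i \sqrt{3}}{203}$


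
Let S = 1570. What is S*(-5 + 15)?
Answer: 15700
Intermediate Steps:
S*(-5 + 15) = 1570*(-5 + 15) = 1570*10 = 15700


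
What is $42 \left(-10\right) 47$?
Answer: $-19740$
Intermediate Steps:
$42 \left(-10\right) 47 = \left(-420\right) 47 = -19740$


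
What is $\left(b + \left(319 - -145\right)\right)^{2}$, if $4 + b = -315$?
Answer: $21025$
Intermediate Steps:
$b = -319$ ($b = -4 - 315 = -319$)
$\left(b + \left(319 - -145\right)\right)^{2} = \left(-319 + \left(319 - -145\right)\right)^{2} = \left(-319 + \left(319 + 145\right)\right)^{2} = \left(-319 + 464\right)^{2} = 145^{2} = 21025$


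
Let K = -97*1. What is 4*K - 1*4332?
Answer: -4720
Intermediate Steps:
K = -97
4*K - 1*4332 = 4*(-97) - 1*4332 = -388 - 4332 = -4720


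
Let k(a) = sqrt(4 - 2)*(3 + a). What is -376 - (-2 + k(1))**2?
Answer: -412 + 16*sqrt(2) ≈ -389.37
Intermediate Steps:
k(a) = sqrt(2)*(3 + a)
-376 - (-2 + k(1))**2 = -376 - (-2 + sqrt(2)*(3 + 1))**2 = -376 - (-2 + sqrt(2)*4)**2 = -376 - (-2 + 4*sqrt(2))**2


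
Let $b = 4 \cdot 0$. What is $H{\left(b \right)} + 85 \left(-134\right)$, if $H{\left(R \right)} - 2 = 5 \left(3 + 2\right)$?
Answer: $-11363$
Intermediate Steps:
$b = 0$
$H{\left(R \right)} = 27$ ($H{\left(R \right)} = 2 + 5 \left(3 + 2\right) = 2 + 5 \cdot 5 = 2 + 25 = 27$)
$H{\left(b \right)} + 85 \left(-134\right) = 27 + 85 \left(-134\right) = 27 - 11390 = -11363$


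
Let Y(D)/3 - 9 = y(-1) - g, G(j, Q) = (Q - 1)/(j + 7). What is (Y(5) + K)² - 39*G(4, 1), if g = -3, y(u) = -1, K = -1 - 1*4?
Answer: 784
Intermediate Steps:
K = -5 (K = -1 - 4 = -5)
G(j, Q) = (-1 + Q)/(7 + j)
Y(D) = 33 (Y(D) = 27 + 3*(-1 - 1*(-3)) = 27 + 3*(-1 + 3) = 27 + 3*2 = 27 + 6 = 33)
(Y(5) + K)² - 39*G(4, 1) = (33 - 5)² - 39*(-1 + 1)/(7 + 4) = 28² - 39*0/11 = 784 - 39*0/11 = 784 - 39*0 = 784 + 0 = 784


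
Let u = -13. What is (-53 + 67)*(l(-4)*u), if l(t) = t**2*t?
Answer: 11648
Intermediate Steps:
l(t) = t**3
(-53 + 67)*(l(-4)*u) = (-53 + 67)*((-4)**3*(-13)) = 14*(-64*(-13)) = 14*832 = 11648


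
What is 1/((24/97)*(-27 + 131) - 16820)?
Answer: -97/1629044 ≈ -5.9544e-5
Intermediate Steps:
1/((24/97)*(-27 + 131) - 16820) = 1/((24*(1/97))*104 - 16820) = 1/((24/97)*104 - 16820) = 1/(2496/97 - 16820) = 1/(-1629044/97) = -97/1629044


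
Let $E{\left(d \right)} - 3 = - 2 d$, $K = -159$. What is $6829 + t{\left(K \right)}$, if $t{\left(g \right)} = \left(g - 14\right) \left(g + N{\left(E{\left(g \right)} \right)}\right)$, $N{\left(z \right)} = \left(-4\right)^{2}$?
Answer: $31568$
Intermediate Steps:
$E{\left(d \right)} = 3 - 2 d$
$N{\left(z \right)} = 16$
$t{\left(g \right)} = \left(-14 + g\right) \left(16 + g\right)$ ($t{\left(g \right)} = \left(g - 14\right) \left(g + 16\right) = \left(-14 + g\right) \left(16 + g\right)$)
$6829 + t{\left(K \right)} = 6829 + \left(-224 + \left(-159\right)^{2} + 2 \left(-159\right)\right) = 6829 - -24739 = 6829 + 24739 = 31568$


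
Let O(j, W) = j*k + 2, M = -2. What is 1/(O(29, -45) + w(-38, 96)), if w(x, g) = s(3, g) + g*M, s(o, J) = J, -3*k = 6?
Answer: -1/152 ≈ -0.0065789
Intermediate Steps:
k = -2 (k = -1/3*6 = -2)
O(j, W) = 2 - 2*j (O(j, W) = j*(-2) + 2 = -2*j + 2 = 2 - 2*j)
w(x, g) = -g (w(x, g) = g + g*(-2) = g - 2*g = -g)
1/(O(29, -45) + w(-38, 96)) = 1/((2 - 2*29) - 1*96) = 1/((2 - 58) - 96) = 1/(-56 - 96) = 1/(-152) = -1/152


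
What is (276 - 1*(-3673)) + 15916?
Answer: 19865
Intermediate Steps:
(276 - 1*(-3673)) + 15916 = (276 + 3673) + 15916 = 3949 + 15916 = 19865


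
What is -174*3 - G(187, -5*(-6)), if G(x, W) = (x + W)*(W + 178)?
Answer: -45658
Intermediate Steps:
G(x, W) = (178 + W)*(W + x) (G(x, W) = (W + x)*(178 + W) = (178 + W)*(W + x))
-174*3 - G(187, -5*(-6)) = -174*3 - ((-5*(-6))² + 178*(-5*(-6)) + 178*187 - 5*(-6)*187) = -522 - (30² + 178*30 + 33286 + 30*187) = -522 - (900 + 5340 + 33286 + 5610) = -522 - 1*45136 = -522 - 45136 = -45658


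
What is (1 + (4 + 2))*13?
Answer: 91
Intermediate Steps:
(1 + (4 + 2))*13 = (1 + 6)*13 = 7*13 = 91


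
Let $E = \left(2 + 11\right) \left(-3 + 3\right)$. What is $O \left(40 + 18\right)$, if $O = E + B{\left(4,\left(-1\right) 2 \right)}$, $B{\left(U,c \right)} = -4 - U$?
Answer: $-464$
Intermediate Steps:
$E = 0$ ($E = 13 \cdot 0 = 0$)
$O = -8$ ($O = 0 - 8 = -8$)
$O \left(40 + 18\right) = - 8 \left(40 + 18\right) = \left(-8\right) 58 = -464$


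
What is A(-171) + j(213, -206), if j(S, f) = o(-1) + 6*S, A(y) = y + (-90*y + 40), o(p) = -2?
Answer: 16535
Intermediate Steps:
A(y) = 40 - 89*y (A(y) = y + (40 - 90*y) = 40 - 89*y)
j(S, f) = -2 + 6*S
A(-171) + j(213, -206) = (40 - 89*(-171)) + (-2 + 6*213) = (40 + 15219) + (-2 + 1278) = 15259 + 1276 = 16535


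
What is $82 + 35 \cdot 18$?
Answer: $712$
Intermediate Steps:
$82 + 35 \cdot 18 = 82 + 630 = 712$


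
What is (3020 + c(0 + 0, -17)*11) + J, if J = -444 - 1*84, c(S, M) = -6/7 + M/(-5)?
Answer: 88199/35 ≈ 2520.0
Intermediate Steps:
c(S, M) = -6/7 - M/5 (c(S, M) = -6*⅐ + M*(-⅕) = -6/7 - M/5)
J = -528 (J = -444 - 84 = -528)
(3020 + c(0 + 0, -17)*11) + J = (3020 + (-6/7 - ⅕*(-17))*11) - 528 = (3020 + (-6/7 + 17/5)*11) - 528 = (3020 + (89/35)*11) - 528 = (3020 + 979/35) - 528 = 106679/35 - 528 = 88199/35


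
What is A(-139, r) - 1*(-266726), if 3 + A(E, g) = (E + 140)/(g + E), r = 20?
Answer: 31740036/119 ≈ 2.6672e+5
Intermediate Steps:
A(E, g) = -3 + (140 + E)/(E + g) (A(E, g) = -3 + (E + 140)/(g + E) = -3 + (140 + E)/(E + g))
A(-139, r) - 1*(-266726) = (140 - 3*20 - 2*(-139))/(-139 + 20) - 1*(-266726) = (140 - 60 + 278)/(-119) + 266726 = -1/119*358 + 266726 = -358/119 + 266726 = 31740036/119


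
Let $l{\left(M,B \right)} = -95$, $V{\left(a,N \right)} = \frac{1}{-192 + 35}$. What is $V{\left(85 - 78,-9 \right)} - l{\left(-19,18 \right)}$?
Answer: $\frac{14914}{157} \approx 94.994$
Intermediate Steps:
$V{\left(a,N \right)} = - \frac{1}{157}$ ($V{\left(a,N \right)} = \frac{1}{-157} = - \frac{1}{157}$)
$V{\left(85 - 78,-9 \right)} - l{\left(-19,18 \right)} = - \frac{1}{157} - -95 = - \frac{1}{157} + 95 = \frac{14914}{157}$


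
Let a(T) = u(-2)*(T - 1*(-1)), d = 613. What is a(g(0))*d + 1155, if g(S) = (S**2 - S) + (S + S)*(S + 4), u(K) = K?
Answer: -71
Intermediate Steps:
g(S) = S**2 - S + 2*S*(4 + S) (g(S) = (S**2 - S) + (2*S)*(4 + S) = (S**2 - S) + 2*S*(4 + S) = S**2 - S + 2*S*(4 + S))
a(T) = -2 - 2*T (a(T) = -2*(T - 1*(-1)) = -2*(T + 1) = -2*(1 + T) = -2 - 2*T)
a(g(0))*d + 1155 = (-2 - 0*(7 + 3*0))*613 + 1155 = (-2 - 0*(7 + 0))*613 + 1155 = (-2 - 0*7)*613 + 1155 = (-2 - 2*0)*613 + 1155 = (-2 + 0)*613 + 1155 = -2*613 + 1155 = -1226 + 1155 = -71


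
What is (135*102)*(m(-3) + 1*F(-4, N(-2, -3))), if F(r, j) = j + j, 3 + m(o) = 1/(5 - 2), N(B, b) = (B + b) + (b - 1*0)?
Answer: -257040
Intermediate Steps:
N(B, b) = B + 2*b (N(B, b) = (B + b) + (b + 0) = (B + b) + b = B + 2*b)
m(o) = -8/3 (m(o) = -3 + 1/(5 - 2) = -3 + 1/3 = -3 + ⅓ = -8/3)
F(r, j) = 2*j
(135*102)*(m(-3) + 1*F(-4, N(-2, -3))) = (135*102)*(-8/3 + 1*(2*(-2 + 2*(-3)))) = 13770*(-8/3 + 1*(2*(-2 - 6))) = 13770*(-8/3 + 1*(2*(-8))) = 13770*(-8/3 + 1*(-16)) = 13770*(-8/3 - 16) = 13770*(-56/3) = -257040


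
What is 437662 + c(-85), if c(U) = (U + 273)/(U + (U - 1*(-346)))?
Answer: 19257175/44 ≈ 4.3766e+5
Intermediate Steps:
c(U) = (273 + U)/(346 + 2*U) (c(U) = (273 + U)/(U + (U + 346)) = (273 + U)/(U + (346 + U)) = (273 + U)/(346 + 2*U))
437662 + c(-85) = 437662 + (273 - 85)/(2*(173 - 85)) = 437662 + (½)*188/88 = 437662 + (½)*(1/88)*188 = 437662 + 47/44 = 19257175/44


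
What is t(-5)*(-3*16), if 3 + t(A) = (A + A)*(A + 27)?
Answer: 10704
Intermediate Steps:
t(A) = -3 + 2*A*(27 + A) (t(A) = -3 + (A + A)*(A + 27) = -3 + (2*A)*(27 + A) = -3 + 2*A*(27 + A))
t(-5)*(-3*16) = (-3 + 2*(-5)**2 + 54*(-5))*(-3*16) = (-3 + 2*25 - 270)*(-48) = (-3 + 50 - 270)*(-48) = -223*(-48) = 10704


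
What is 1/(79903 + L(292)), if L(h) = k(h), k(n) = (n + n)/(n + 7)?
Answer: 299/23891581 ≈ 1.2515e-5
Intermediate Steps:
k(n) = 2*n/(7 + n) (k(n) = (2*n)/(7 + n) = 2*n/(7 + n))
L(h) = 2*h/(7 + h)
1/(79903 + L(292)) = 1/(79903 + 2*292/(7 + 292)) = 1/(79903 + 2*292/299) = 1/(79903 + 2*292*(1/299)) = 1/(79903 + 584/299) = 1/(23891581/299) = 299/23891581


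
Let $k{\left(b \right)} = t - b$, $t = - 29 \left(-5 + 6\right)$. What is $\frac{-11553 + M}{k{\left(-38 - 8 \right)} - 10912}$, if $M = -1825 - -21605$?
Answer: $- \frac{8227}{10895} \approx -0.75512$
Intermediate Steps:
$M = 19780$ ($M = -1825 + 21605 = 19780$)
$t = -29$ ($t = \left(-29\right) 1 = -29$)
$k{\left(b \right)} = -29 - b$
$\frac{-11553 + M}{k{\left(-38 - 8 \right)} - 10912} = \frac{-11553 + 19780}{\left(-29 - \left(-38 - 8\right)\right) - 10912} = \frac{8227}{\left(-29 - -46\right) - 10912} = \frac{8227}{\left(-29 + 46\right) - 10912} = \frac{8227}{17 - 10912} = \frac{8227}{-10895} = 8227 \left(- \frac{1}{10895}\right) = - \frac{8227}{10895}$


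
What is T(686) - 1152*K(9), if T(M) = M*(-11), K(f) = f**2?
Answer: -100858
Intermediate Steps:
T(M) = -11*M
T(686) - 1152*K(9) = -11*686 - 1152*9**2 = -7546 - 1152*81 = -7546 - 93312 = -100858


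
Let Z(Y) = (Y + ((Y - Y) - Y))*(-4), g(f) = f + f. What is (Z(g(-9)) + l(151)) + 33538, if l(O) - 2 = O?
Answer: 33691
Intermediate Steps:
l(O) = 2 + O
g(f) = 2*f
Z(Y) = 0 (Z(Y) = (Y + (0 - Y))*(-4) = (Y - Y)*(-4) = 0*(-4) = 0)
(Z(g(-9)) + l(151)) + 33538 = (0 + (2 + 151)) + 33538 = (0 + 153) + 33538 = 153 + 33538 = 33691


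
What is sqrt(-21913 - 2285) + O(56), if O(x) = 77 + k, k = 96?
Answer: 173 + I*sqrt(24198) ≈ 173.0 + 155.56*I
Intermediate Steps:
O(x) = 173 (O(x) = 77 + 96 = 173)
sqrt(-21913 - 2285) + O(56) = sqrt(-21913 - 2285) + 173 = sqrt(-24198) + 173 = I*sqrt(24198) + 173 = 173 + I*sqrt(24198)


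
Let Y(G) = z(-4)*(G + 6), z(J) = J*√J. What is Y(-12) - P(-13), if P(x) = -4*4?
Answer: 16 + 48*I ≈ 16.0 + 48.0*I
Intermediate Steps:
z(J) = J^(3/2)
P(x) = -16
Y(G) = -8*I*(6 + G) (Y(G) = (-4)^(3/2)*(G + 6) = (-8*I)*(6 + G) = -8*I*(6 + G))
Y(-12) - P(-13) = 8*I*(-6 - 1*(-12)) - 1*(-16) = 8*I*(-6 + 12) + 16 = 8*I*6 + 16 = 48*I + 16 = 16 + 48*I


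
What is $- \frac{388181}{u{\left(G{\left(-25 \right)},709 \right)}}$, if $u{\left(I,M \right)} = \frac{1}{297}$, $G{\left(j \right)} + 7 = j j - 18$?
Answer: $-115289757$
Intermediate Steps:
$G{\left(j \right)} = -25 + j^{2}$ ($G{\left(j \right)} = -7 + \left(j j - 18\right) = -7 + \left(j^{2} - 18\right) = -7 + \left(-18 + j^{2}\right) = -25 + j^{2}$)
$u{\left(I,M \right)} = \frac{1}{297}$
$- \frac{388181}{u{\left(G{\left(-25 \right)},709 \right)}} = - 388181 \frac{1}{\frac{1}{297}} = \left(-388181\right) 297 = -115289757$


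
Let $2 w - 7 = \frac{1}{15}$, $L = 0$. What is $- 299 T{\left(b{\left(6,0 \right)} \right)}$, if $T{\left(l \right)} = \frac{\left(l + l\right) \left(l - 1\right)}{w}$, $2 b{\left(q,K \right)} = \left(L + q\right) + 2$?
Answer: $- \frac{107640}{53} \approx -2030.9$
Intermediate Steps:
$w = \frac{53}{15}$ ($w = \frac{7}{2} + \frac{1}{2 \cdot 15} = \frac{7}{2} + \frac{1}{2} \cdot \frac{1}{15} = \frac{7}{2} + \frac{1}{30} = \frac{53}{15} \approx 3.5333$)
$b{\left(q,K \right)} = 1 + \frac{q}{2}$ ($b{\left(q,K \right)} = \frac{\left(0 + q\right) + 2}{2} = \frac{q + 2}{2} = \frac{2 + q}{2} = 1 + \frac{q}{2}$)
$T{\left(l \right)} = \frac{30 l \left(-1 + l\right)}{53}$ ($T{\left(l \right)} = \frac{\left(l + l\right) \left(l - 1\right)}{\frac{53}{15}} = 2 l \left(-1 + l\right) \frac{15}{53} = \frac{30 l \left(-1 + l\right)}{53}$)
$- 299 T{\left(b{\left(6,0 \right)} \right)} = - 299 \frac{30 \left(1 + \frac{1}{2} \cdot 6\right) \left(-1 + \left(1 + \frac{1}{2} \cdot 6\right)\right)}{53} = - 299 \frac{30 \left(1 + 3\right) \left(-1 + \left(1 + 3\right)\right)}{53} = - 299 \cdot \frac{30}{53} \cdot 4 \left(-1 + 4\right) = - 299 \cdot \frac{30}{53} \cdot 4 \cdot 3 = \left(-299\right) \frac{360}{53} = - \frac{107640}{53}$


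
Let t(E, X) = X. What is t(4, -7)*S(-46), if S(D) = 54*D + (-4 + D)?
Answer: 17738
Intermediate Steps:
S(D) = -4 + 55*D
t(4, -7)*S(-46) = -7*(-4 + 55*(-46)) = -7*(-4 - 2530) = -7*(-2534) = 17738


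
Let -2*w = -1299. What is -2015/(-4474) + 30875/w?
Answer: 278886985/5811726 ≈ 47.987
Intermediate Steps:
w = 1299/2 (w = -½*(-1299) = 1299/2 ≈ 649.50)
-2015/(-4474) + 30875/w = -2015/(-4474) + 30875/(1299/2) = -2015*(-1/4474) + 30875*(2/1299) = 2015/4474 + 61750/1299 = 278886985/5811726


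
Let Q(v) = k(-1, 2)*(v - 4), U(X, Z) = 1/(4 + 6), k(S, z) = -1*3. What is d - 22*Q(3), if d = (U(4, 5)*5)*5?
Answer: -127/2 ≈ -63.500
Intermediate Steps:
k(S, z) = -3
U(X, Z) = ⅒ (U(X, Z) = 1/10 = ⅒)
d = 5/2 (d = ((⅒)*5)*5 = (½)*5 = 5/2 ≈ 2.5000)
Q(v) = 12 - 3*v (Q(v) = -3*(v - 4) = -3*(-4 + v) = 12 - 3*v)
d - 22*Q(3) = 5/2 - 22*(12 - 3*3) = 5/2 - 22*(12 - 9) = 5/2 - 22*3 = 5/2 - 66 = -127/2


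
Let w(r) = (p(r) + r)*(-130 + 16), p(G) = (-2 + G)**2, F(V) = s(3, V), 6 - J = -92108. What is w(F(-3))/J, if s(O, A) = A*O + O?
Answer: -3306/46057 ≈ -0.071781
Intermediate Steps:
J = 92114 (J = 6 - 1*(-92108) = 6 + 92108 = 92114)
s(O, A) = O + A*O
F(V) = 3 + 3*V (F(V) = 3*(1 + V) = 3 + 3*V)
w(r) = -114*r - 114*(-2 + r)**2 (w(r) = ((-2 + r)**2 + r)*(-130 + 16) = (r + (-2 + r)**2)*(-114) = -114*r - 114*(-2 + r)**2)
w(F(-3))/J = (-114*(3 + 3*(-3)) - 114*(-2 + (3 + 3*(-3)))**2)/92114 = (-114*(3 - 9) - 114*(-2 + (3 - 9))**2)*(1/92114) = (-114*(-6) - 114*(-2 - 6)**2)*(1/92114) = (684 - 114*(-8)**2)*(1/92114) = (684 - 114*64)*(1/92114) = (684 - 7296)*(1/92114) = -6612*1/92114 = -3306/46057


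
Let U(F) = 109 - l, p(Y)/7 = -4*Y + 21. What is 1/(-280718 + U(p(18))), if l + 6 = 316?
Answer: -1/280919 ≈ -3.5597e-6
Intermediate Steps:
p(Y) = 147 - 28*Y (p(Y) = 7*(-4*Y + 21) = 7*(21 - 4*Y) = 147 - 28*Y)
l = 310 (l = -6 + 316 = 310)
U(F) = -201 (U(F) = 109 - 1*310 = 109 - 310 = -201)
1/(-280718 + U(p(18))) = 1/(-280718 - 201) = 1/(-280919) = -1/280919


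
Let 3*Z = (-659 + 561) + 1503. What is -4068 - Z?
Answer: -13609/3 ≈ -4536.3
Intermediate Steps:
Z = 1405/3 (Z = ((-659 + 561) + 1503)/3 = (-98 + 1503)/3 = (⅓)*1405 = 1405/3 ≈ 468.33)
-4068 - Z = -4068 - 1*1405/3 = -4068 - 1405/3 = -13609/3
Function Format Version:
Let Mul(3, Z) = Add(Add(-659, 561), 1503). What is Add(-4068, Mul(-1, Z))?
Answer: Rational(-13609, 3) ≈ -4536.3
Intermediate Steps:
Z = Rational(1405, 3) (Z = Mul(Rational(1, 3), Add(Add(-659, 561), 1503)) = Mul(Rational(1, 3), Add(-98, 1503)) = Mul(Rational(1, 3), 1405) = Rational(1405, 3) ≈ 468.33)
Add(-4068, Mul(-1, Z)) = Add(-4068, Mul(-1, Rational(1405, 3))) = Add(-4068, Rational(-1405, 3)) = Rational(-13609, 3)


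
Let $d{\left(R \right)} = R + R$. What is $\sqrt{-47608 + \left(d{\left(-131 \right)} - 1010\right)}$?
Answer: $4 i \sqrt{3055} \approx 221.09 i$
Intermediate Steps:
$d{\left(R \right)} = 2 R$
$\sqrt{-47608 + \left(d{\left(-131 \right)} - 1010\right)} = \sqrt{-47608 + \left(2 \left(-131\right) - 1010\right)} = \sqrt{-47608 - 1272} = \sqrt{-48880} = 4 i \sqrt{3055}$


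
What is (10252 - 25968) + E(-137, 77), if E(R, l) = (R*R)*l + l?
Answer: 1429574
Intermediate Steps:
E(R, l) = l + l*R**2 (E(R, l) = R**2*l + l = l*R**2 + l = l + l*R**2)
(10252 - 25968) + E(-137, 77) = (10252 - 25968) + 77*(1 + (-137)**2) = -15716 + 77*(1 + 18769) = -15716 + 77*18770 = -15716 + 1445290 = 1429574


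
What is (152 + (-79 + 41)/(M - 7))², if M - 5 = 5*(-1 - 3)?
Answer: 2859481/121 ≈ 23632.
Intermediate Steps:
M = -15 (M = 5 + 5*(-1 - 3) = 5 + 5*(-4) = 5 - 20 = -15)
(152 + (-79 + 41)/(M - 7))² = (152 + (-79 + 41)/(-15 - 7))² = (152 - 38/(-22))² = (152 - 38*(-1/22))² = (152 + 19/11)² = (1691/11)² = 2859481/121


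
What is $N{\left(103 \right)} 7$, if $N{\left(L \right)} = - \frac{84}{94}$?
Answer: $- \frac{294}{47} \approx -6.2553$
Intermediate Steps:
$N{\left(L \right)} = - \frac{42}{47}$ ($N{\left(L \right)} = \left(-84\right) \frac{1}{94} = - \frac{42}{47}$)
$N{\left(103 \right)} 7 = \left(- \frac{42}{47}\right) 7 = - \frac{294}{47}$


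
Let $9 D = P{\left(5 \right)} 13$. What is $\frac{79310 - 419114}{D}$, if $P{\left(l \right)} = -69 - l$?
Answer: $\frac{1529118}{481} \approx 3179.0$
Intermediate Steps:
$D = - \frac{962}{9}$ ($D = \frac{\left(-69 - 5\right) 13}{9} = \frac{\left(-74\right) 13}{9} = \frac{1}{9} \left(-962\right) = - \frac{962}{9} \approx -106.89$)
$\frac{79310 - 419114}{D} = \frac{79310 - 419114}{- \frac{962}{9}} = \left(79310 - 419114\right) \left(- \frac{9}{962}\right) = \left(-339804\right) \left(- \frac{9}{962}\right) = \frac{1529118}{481}$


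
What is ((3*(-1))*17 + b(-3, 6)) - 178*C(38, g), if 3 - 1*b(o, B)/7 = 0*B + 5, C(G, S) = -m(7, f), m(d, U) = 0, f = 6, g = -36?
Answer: -65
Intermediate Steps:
C(G, S) = 0 (C(G, S) = -1*0 = 0)
b(o, B) = -14 (b(o, B) = 21 - 7*(0*B + 5) = 21 - 7*(0 + 5) = 21 - 7*5 = 21 - 35 = -14)
((3*(-1))*17 + b(-3, 6)) - 178*C(38, g) = ((3*(-1))*17 - 14) - 178*0 = (-3*17 - 14) + 0 = (-51 - 14) + 0 = -65 + 0 = -65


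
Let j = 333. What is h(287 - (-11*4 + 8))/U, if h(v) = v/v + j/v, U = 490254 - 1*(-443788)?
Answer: 328/150847783 ≈ 2.1744e-6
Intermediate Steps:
U = 934042 (U = 490254 + 443788 = 934042)
h(v) = 1 + 333/v (h(v) = v/v + 333/v = 1 + 333/v)
h(287 - (-11*4 + 8))/U = ((333 + (287 - (-11*4 + 8)))/(287 - (-11*4 + 8)))/934042 = ((333 + (287 - (-44 + 8)))/(287 - (-44 + 8)))*(1/934042) = ((333 + (287 - 1*(-36)))/(287 - 1*(-36)))*(1/934042) = ((333 + (287 + 36))/(287 + 36))*(1/934042) = ((333 + 323)/323)*(1/934042) = ((1/323)*656)*(1/934042) = (656/323)*(1/934042) = 328/150847783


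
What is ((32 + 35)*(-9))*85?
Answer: -51255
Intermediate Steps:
((32 + 35)*(-9))*85 = (67*(-9))*85 = -603*85 = -51255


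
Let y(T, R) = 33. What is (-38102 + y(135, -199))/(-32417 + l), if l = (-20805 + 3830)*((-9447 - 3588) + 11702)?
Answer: -38069/22595258 ≈ -0.0016848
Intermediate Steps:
l = 22627675 (l = -16975*(-13035 + 11702) = -16975*(-1333) = 22627675)
(-38102 + y(135, -199))/(-32417 + l) = (-38102 + 33)/(-32417 + 22627675) = -38069/22595258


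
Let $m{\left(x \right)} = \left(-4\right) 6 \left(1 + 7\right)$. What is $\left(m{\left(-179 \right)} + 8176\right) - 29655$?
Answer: $-21671$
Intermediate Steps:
$m{\left(x \right)} = -192$ ($m{\left(x \right)} = \left(-24\right) 8 = -192$)
$\left(m{\left(-179 \right)} + 8176\right) - 29655 = \left(-192 + 8176\right) - 29655 = 7984 - 29655 = -21671$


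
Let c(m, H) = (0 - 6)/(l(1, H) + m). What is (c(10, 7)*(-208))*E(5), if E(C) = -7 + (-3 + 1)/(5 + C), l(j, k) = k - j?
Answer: -2808/5 ≈ -561.60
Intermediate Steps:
E(C) = -7 - 2/(5 + C)
c(m, H) = -6/(-1 + H + m) (c(m, H) = (0 - 6)/((H - 1*1) + m) = -6/((H - 1) + m) = -6/((-1 + H) + m) = -6/(-1 + H + m))
(c(10, 7)*(-208))*E(5) = (-6/(-1 + 7 + 10)*(-208))*((-37 - 7*5)/(5 + 5)) = (-6/16*(-208))*((-37 - 35)/10) = (-6*1/16*(-208))*((⅒)*(-72)) = -3/8*(-208)*(-36/5) = 78*(-36/5) = -2808/5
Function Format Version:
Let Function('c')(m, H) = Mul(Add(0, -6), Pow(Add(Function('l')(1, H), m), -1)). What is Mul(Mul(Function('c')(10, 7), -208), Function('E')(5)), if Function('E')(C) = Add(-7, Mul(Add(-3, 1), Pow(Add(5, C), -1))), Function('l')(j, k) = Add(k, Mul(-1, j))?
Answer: Rational(-2808, 5) ≈ -561.60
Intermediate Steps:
Function('E')(C) = Add(-7, Mul(-2, Pow(Add(5, C), -1)))
Function('c')(m, H) = Mul(-6, Pow(Add(-1, H, m), -1)) (Function('c')(m, H) = Mul(Add(0, -6), Pow(Add(Add(H, Mul(-1, 1)), m), -1)) = Mul(-6, Pow(Add(Add(H, -1), m), -1)) = Mul(-6, Pow(Add(Add(-1, H), m), -1)) = Mul(-6, Pow(Add(-1, H, m), -1)))
Mul(Mul(Function('c')(10, 7), -208), Function('E')(5)) = Mul(Mul(Mul(-6, Pow(Add(-1, 7, 10), -1)), -208), Mul(Pow(Add(5, 5), -1), Add(-37, Mul(-7, 5)))) = Mul(Mul(Mul(-6, Pow(16, -1)), -208), Mul(Pow(10, -1), Add(-37, -35))) = Mul(Mul(Mul(-6, Rational(1, 16)), -208), Mul(Rational(1, 10), -72)) = Mul(Mul(Rational(-3, 8), -208), Rational(-36, 5)) = Mul(78, Rational(-36, 5)) = Rational(-2808, 5)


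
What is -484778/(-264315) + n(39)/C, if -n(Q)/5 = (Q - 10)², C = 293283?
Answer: 47021900533/25839698715 ≈ 1.8198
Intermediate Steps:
n(Q) = -5*(-10 + Q)² (n(Q) = -5*(Q - 10)² = -5*(-10 + Q)²)
-484778/(-264315) + n(39)/C = -484778/(-264315) - 5*(-10 + 39)²/293283 = -484778*(-1/264315) - 5*29²*(1/293283) = 484778/264315 - 5*841*(1/293283) = 484778/264315 - 4205*1/293283 = 484778/264315 - 4205/293283 = 47021900533/25839698715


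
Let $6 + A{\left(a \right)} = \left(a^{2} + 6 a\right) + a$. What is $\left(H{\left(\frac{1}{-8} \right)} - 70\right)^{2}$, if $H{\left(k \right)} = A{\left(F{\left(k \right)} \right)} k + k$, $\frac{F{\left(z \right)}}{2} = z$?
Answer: $\frac{78375609}{16384} \approx 4783.7$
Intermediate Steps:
$F{\left(z \right)} = 2 z$
$A{\left(a \right)} = -6 + a^{2} + 7 a$ ($A{\left(a \right)} = -6 + \left(\left(a^{2} + 6 a\right) + a\right) = -6 + \left(a^{2} + 7 a\right) = -6 + a^{2} + 7 a$)
$H{\left(k \right)} = k + k \left(-6 + 4 k^{2} + 14 k\right)$ ($H{\left(k \right)} = \left(-6 + \left(2 k\right)^{2} + 7 \cdot 2 k\right) k + k = \left(-6 + 4 k^{2} + 14 k\right) k + k = k \left(-6 + 4 k^{2} + 14 k\right) + k = k + k \left(-6 + 4 k^{2} + 14 k\right)$)
$\left(H{\left(\frac{1}{-8} \right)} - 70\right)^{2} = \left(\frac{-5 + 4 \left(\frac{1}{-8}\right)^{2} + \frac{14}{-8}}{-8} - 70\right)^{2} = \left(- \frac{-5 + 4 \left(- \frac{1}{8}\right)^{2} + 14 \left(- \frac{1}{8}\right)}{8} - 70\right)^{2} = \left(- \frac{-5 + 4 \cdot \frac{1}{64} - \frac{7}{4}}{8} - 70\right)^{2} = \left(- \frac{-5 + \frac{1}{16} - \frac{7}{4}}{8} - 70\right)^{2} = \left(\left(- \frac{1}{8}\right) \left(- \frac{107}{16}\right) - 70\right)^{2} = \left(\frac{107}{128} - 70\right)^{2} = \left(- \frac{8853}{128}\right)^{2} = \frac{78375609}{16384}$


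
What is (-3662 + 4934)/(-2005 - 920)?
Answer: -424/975 ≈ -0.43487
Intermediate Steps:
(-3662 + 4934)/(-2005 - 920) = 1272/(-2925) = 1272*(-1/2925) = -424/975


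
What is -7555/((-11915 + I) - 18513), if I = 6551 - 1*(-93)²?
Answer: 7555/32526 ≈ 0.23228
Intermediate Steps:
I = -2098 (I = 6551 - 1*8649 = 6551 - 8649 = -2098)
-7555/((-11915 + I) - 18513) = -7555/((-11915 - 2098) - 18513) = -7555/(-14013 - 18513) = -7555/(-32526) = -7555*(-1/32526) = 7555/32526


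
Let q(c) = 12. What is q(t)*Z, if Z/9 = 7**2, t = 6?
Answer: 5292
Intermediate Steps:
Z = 441 (Z = 9*7**2 = 9*49 = 441)
q(t)*Z = 12*441 = 5292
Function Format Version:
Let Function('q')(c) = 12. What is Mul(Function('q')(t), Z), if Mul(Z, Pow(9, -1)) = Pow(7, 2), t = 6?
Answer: 5292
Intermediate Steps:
Z = 441 (Z = Mul(9, Pow(7, 2)) = Mul(9, 49) = 441)
Mul(Function('q')(t), Z) = Mul(12, 441) = 5292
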